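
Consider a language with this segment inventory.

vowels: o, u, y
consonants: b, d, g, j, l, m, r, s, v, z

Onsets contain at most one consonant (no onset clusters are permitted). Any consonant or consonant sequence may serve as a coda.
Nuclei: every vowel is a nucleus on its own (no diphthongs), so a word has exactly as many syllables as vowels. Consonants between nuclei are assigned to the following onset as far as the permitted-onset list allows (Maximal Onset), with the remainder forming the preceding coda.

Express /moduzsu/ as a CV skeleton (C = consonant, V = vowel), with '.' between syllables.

CV.CVC.CV

Vowels present: o, u, u; each is a nucleus, giving 3 syllables.
Between /o/ (V1) and /u/ (V2): /d/ → onset of the next syllable (single consonants are always licit onsets).
Between /u/ (V2) and /u/ (V3): /zs/ splits as /z/ + /s/ (/s/ is the longest suffix that is a licit onset).
So the parse is mo.duz.su.
Mapping each syllable to C/V: /mo/ → CV, /duz/ → CVC, /su/ → CV.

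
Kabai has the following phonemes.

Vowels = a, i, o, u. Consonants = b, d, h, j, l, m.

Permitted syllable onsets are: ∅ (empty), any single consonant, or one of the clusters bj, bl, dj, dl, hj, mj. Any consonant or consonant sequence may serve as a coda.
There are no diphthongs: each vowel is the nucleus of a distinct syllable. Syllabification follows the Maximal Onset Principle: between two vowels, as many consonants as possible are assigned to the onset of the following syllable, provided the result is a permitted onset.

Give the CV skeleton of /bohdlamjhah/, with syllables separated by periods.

CVC.CCVCC.CVC

Nuclei (vowels): o, a, a → 3 syllables.
V1 /o/ – V2 /a/: cluster /hdl/ — the longest permitted-onset suffix is /dl/; onset = /dl/, preceding coda = /h/.
V2 /a/ – V3 /a/: /mjh/ — longest licit onset from the right is /h/, leaving /mj/ as coda.
Result: boh.dlamj.hah.
Mapping each syllable to C/V: /boh/ → CVC, /dlamj/ → CCVCC, /hah/ → CVC.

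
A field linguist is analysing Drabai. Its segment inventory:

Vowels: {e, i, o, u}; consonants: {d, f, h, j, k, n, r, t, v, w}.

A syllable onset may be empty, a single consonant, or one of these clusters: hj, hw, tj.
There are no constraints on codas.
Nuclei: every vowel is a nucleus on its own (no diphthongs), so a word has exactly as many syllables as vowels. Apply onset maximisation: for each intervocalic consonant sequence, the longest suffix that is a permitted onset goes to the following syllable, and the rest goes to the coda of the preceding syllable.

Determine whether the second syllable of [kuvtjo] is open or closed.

open

The vowels are u, o — 2 nuclei, so 2 syllables.
/u…o/ gap (V1→V2): /vtj/ — longest licit onset from the right is /tj/, leaving /v/ as coda.
Syllabification: kuv.tjo.
Syllable 2 is /tjo/; it ends in its nucleus with no coda, so it is open.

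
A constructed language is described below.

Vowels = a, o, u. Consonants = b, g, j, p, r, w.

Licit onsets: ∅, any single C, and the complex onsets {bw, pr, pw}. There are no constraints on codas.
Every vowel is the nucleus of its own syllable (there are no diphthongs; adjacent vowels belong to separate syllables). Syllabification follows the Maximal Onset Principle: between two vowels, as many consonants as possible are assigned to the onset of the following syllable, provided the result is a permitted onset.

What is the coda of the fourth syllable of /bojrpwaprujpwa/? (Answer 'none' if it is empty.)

none

Nuclei (vowels): o, a, u, a → 4 syllables.
Between /o/ (V1) and /a/ (V2): /jrpw/ splits as /jr/ + /pw/ (/pw/ is the longest suffix that is a licit onset).
Between /a/ (V2) and /u/ (V3): /pr/ — entire cluster is a permitted onset → onset /pr/, coda ∅.
Between /u/ (V3) and /a/ (V4): cluster /jpw/ — the longest permitted-onset suffix is /pw/; onset = /pw/, preceding coda = /j/.
So the parse is bojr.pwa.pruj.pwa.
Syllable 4 is /pwa/: onset /pw/, nucleus /a/, coda ∅.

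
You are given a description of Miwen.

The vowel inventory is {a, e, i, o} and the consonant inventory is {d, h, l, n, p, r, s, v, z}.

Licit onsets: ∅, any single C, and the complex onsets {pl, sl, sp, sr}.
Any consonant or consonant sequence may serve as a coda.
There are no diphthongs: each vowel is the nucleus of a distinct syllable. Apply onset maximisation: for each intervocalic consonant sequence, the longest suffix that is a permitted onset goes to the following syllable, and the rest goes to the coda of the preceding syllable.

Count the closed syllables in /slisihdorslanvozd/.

4

Nuclei (vowels): i, i, o, a, o → 5 syllables.
/i…i/ gap (V1→V2): /s/ is a single consonant, so it becomes the next onset.
/i…o/ gap (V2→V3): /hd/ — longest licit onset from the right is /d/, leaving /h/ as coda.
/o…a/ gap (V3→V4): cluster /rsl/ — the longest permitted-onset suffix is /sl/; onset = /sl/, preceding coda = /r/.
/a…o/ gap (V4→V5): /nv/; trying suffixes from longest down, /v/ is the first permitted one, so coda /n/ | onset /v/.
Result: sli.sih.dor.slan.vozd.
Classifying each syllable: /sli/ (open), /sih/ (closed), /dor/ (closed), /slan/ (closed), /vozd/ (closed).
Closed syllables: 4.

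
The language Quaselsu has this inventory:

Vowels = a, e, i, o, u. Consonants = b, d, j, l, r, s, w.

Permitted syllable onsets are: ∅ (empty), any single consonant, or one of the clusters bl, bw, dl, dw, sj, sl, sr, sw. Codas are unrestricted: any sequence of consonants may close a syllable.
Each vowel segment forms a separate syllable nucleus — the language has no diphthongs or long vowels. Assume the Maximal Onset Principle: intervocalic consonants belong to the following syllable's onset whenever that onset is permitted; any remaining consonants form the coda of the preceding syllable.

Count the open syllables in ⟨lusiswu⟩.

The vowels are u, i, u — 3 nuclei, so 3 syllables.
/u…i/ gap (V1→V2): /s/ → onset of the next syllable (single consonants are always licit onsets).
/i…u/ gap (V2→V3): /sw/ — entire cluster is a permitted onset → onset /sw/, coda ∅.
So the parse is lu.si.swu.
Classifying each syllable: /lu/ (open), /si/ (open), /swu/ (open).
Open syllables: 3.

3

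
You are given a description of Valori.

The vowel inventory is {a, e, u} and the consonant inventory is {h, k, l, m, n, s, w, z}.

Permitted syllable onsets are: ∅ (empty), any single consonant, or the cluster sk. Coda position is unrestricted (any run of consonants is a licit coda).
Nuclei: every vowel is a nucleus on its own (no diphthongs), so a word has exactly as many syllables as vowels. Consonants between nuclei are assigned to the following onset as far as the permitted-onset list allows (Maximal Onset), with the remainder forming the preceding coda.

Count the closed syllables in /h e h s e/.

The vowels are e, e — 2 nuclei, so 2 syllables.
/e…e/ gap (V1→V2): /hs/ splits as /h/ + /s/ (/s/ is the longest suffix that is a licit onset).
Syllabification: heh.se.
Classifying each syllable: /heh/ (closed), /se/ (open).
Closed syllables: 1.

1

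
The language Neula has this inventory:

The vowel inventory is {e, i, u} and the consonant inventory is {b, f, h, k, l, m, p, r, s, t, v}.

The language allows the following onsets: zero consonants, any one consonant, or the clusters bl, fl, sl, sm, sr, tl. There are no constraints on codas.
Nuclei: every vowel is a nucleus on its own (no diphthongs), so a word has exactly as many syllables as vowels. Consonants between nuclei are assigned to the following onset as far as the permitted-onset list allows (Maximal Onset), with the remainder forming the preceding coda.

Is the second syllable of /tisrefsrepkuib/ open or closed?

The vowels are i, e, e, u, i — 5 nuclei, so 5 syllables.
σ1/σ2 boundary: /sr/ is a licit onset in full, so it all attaches to the next syllable.
σ2/σ3 boundary: /fsr/; trying suffixes from longest down, /sr/ is the first permitted one, so coda /f/ | onset /sr/.
σ3/σ4 boundary: /pk/ — longest licit onset from the right is /k/, leaving /p/ as coda.
σ4/σ5 boundary: nothing intervenes; syllable break is V.V.
Putting it together: ti.sref.srep.ku.ib.
Syllable 2 is /sref/ with coda /f/, so it is closed.

closed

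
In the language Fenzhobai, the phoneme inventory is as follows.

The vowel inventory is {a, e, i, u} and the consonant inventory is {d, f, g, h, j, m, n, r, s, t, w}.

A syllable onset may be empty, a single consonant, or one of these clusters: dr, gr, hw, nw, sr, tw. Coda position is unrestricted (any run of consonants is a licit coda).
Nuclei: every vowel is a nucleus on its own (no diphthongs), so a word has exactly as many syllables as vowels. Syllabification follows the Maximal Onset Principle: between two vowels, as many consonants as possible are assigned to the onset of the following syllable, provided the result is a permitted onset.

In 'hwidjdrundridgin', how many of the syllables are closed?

The vowels are i, u, i, i — 4 nuclei, so 4 syllables.
/i…u/ gap (V1→V2): /djdr/; trying suffixes from longest down, /dr/ is the first permitted one, so coda /dj/ | onset /dr/.
/u…i/ gap (V2→V3): /ndr/; trying suffixes from longest down, /dr/ is the first permitted one, so coda /n/ | onset /dr/.
/i…i/ gap (V3→V4): /dg/ splits as /d/ + /g/ (/g/ is the longest suffix that is a licit onset).
Syllabification: hwidj.drun.drid.gin.
Classifying each syllable: /hwidj/ (closed), /drun/ (closed), /drid/ (closed), /gin/ (closed).
Closed syllables: 4.

4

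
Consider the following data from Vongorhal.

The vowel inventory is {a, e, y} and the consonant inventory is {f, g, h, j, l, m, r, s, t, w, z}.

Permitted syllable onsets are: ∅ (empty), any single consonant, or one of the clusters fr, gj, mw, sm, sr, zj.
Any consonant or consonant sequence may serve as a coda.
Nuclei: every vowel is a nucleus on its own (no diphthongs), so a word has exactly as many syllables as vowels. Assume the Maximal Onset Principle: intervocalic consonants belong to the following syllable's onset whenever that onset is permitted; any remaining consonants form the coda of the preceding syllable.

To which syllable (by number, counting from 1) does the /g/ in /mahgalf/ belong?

The vowels are a, a — 2 nuclei, so 2 syllables.
Between /a/ (V1) and /a/ (V2): cluster /hg/ — the longest permitted-onset suffix is /g/; onset = /g/, preceding coda = /h/.
So the parse is mah.galf.
The /g/ is in the onset of syllable 2 (/galf/).

2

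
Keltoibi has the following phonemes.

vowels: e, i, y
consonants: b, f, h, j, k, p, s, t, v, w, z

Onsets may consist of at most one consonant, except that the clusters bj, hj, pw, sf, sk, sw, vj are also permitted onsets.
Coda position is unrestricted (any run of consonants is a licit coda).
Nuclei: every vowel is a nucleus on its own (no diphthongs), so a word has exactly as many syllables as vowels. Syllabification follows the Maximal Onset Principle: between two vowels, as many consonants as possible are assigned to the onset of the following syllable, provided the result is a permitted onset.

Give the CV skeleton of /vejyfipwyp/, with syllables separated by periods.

Nuclei (vowels): e, y, i, y → 4 syllables.
V1 /e/ – V2 /y/: /j/ → onset of the next syllable (single consonants are always licit onsets).
V2 /y/ – V3 /i/: just /f/ — single C goes to the following onset.
V3 /i/ – V4 /y/: /pw/ — entire cluster is a permitted onset → onset /pw/, coda ∅.
Syllabification: ve.jy.fi.pwyp.
Mapping each syllable to C/V: /ve/ → CV, /jy/ → CV, /fi/ → CV, /pwyp/ → CCVC.

CV.CV.CV.CCVC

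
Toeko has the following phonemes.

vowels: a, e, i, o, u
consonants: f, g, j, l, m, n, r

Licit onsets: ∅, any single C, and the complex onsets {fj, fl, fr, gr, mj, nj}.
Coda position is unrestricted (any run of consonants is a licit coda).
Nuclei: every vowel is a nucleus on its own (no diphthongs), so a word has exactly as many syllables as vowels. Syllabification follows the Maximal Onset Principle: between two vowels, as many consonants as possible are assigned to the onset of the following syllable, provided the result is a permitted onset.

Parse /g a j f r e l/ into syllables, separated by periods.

Nuclei (vowels): a, e → 2 syllables.
/a…e/ gap (V1→V2): cluster /jfr/ — the longest permitted-onset suffix is /fr/; onset = /fr/, preceding coda = /j/.

gaj.frel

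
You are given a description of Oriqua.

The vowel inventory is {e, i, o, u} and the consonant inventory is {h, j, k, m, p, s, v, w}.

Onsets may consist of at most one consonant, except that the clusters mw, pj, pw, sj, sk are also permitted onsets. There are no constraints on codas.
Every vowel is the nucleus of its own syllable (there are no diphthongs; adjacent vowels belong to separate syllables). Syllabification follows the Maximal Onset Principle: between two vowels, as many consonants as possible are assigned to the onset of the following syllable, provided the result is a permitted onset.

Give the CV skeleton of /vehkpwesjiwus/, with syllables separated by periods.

Vowels present: e, e, i, u; each is a nucleus, giving 4 syllables.
/e…e/ gap (V1→V2): cluster /hkpw/ — the longest permitted-onset suffix is /pw/; onset = /pw/, preceding coda = /hk/.
/e…i/ gap (V2→V3): /sj/ — entire cluster is a permitted onset → onset /sj/, coda ∅.
/i…u/ gap (V3→V4): /w/ is a single consonant, so it becomes the next onset.
So the parse is vehk.pwe.sji.wus.
Mapping each syllable to C/V: /vehk/ → CVCC, /pwe/ → CCV, /sji/ → CCV, /wus/ → CVC.

CVCC.CCV.CCV.CVC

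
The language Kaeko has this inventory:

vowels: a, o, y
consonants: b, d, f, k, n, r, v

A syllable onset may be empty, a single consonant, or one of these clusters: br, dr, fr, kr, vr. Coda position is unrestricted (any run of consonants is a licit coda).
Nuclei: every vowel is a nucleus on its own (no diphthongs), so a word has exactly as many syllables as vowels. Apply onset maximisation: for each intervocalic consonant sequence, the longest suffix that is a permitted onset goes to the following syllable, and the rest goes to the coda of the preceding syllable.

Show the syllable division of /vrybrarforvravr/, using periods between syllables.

The vowels are y, a, o, a — 4 nuclei, so 4 syllables.
V1 /y/ – V2 /a/: /br/ — entire cluster is a permitted onset → onset /br/, coda ∅.
V2 /a/ – V3 /o/: /rf/ splits as /r/ + /f/ (/f/ is the longest suffix that is a licit onset).
V3 /o/ – V4 /a/: /rvr/; trying suffixes from longest down, /vr/ is the first permitted one, so coda /r/ | onset /vr/.

vry.brar.for.vravr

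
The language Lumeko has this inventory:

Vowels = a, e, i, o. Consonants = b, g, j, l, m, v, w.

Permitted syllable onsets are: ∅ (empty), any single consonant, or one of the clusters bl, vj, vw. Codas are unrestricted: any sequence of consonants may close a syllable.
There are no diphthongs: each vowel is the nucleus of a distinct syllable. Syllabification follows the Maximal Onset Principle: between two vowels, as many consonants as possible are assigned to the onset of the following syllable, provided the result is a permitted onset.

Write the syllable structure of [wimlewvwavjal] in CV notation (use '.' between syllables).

Vowels present: i, e, a, a; each is a nucleus, giving 4 syllables.
Between /i/ (V1) and /e/ (V2): /ml/ — longest licit onset from the right is /l/, leaving /m/ as coda.
Between /e/ (V2) and /a/ (V3): cluster /wvw/ — the longest permitted-onset suffix is /vw/; onset = /vw/, preceding coda = /w/.
Between /a/ (V3) and /a/ (V4): /vj/ — entire cluster is a permitted onset → onset /vj/, coda ∅.
So the parse is wim.lew.vwa.vjal.
Mapping each syllable to C/V: /wim/ → CVC, /lew/ → CVC, /vwa/ → CCV, /vjal/ → CCVC.

CVC.CVC.CCV.CCVC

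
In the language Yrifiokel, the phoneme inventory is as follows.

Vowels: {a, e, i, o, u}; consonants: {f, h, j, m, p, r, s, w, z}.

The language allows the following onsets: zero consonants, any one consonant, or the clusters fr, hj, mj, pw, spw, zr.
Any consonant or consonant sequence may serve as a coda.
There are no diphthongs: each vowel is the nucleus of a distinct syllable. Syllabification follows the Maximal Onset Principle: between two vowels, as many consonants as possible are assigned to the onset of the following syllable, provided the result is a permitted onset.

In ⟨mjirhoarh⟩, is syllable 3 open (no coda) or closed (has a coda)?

closed

The vowels are i, o, a — 3 nuclei, so 3 syllables.
/i…o/ gap (V1→V2): /rh/ — longest licit onset from the right is /h/, leaving /r/ as coda.
/o…a/ gap (V2→V3): nothing intervenes; syllable break is V.V.
Putting it together: mjir.ho.arh.
Syllable 3 is /arh/ with coda /rh/, so it is closed.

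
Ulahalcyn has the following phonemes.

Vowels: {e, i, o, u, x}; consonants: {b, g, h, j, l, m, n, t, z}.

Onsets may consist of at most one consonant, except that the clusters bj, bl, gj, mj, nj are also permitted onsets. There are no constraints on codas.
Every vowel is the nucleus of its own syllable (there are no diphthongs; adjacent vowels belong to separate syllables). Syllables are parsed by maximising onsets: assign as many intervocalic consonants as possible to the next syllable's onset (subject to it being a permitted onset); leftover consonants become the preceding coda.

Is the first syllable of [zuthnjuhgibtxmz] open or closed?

closed

Nuclei (vowels): u, u, i, x → 4 syllables.
/u…u/ gap (V1→V2): /thnj/ — longest licit onset from the right is /nj/, leaving /th/ as coda.
/u…i/ gap (V2→V3): cluster /hg/ — the longest permitted-onset suffix is /g/; onset = /g/, preceding coda = /h/.
/i…x/ gap (V3→V4): /bt/ splits as /b/ + /t/ (/t/ is the longest suffix that is a licit onset).
Syllabification: zuth.njuh.gib.txmz.
Syllable 1 is /zuth/ with coda /th/, so it is closed.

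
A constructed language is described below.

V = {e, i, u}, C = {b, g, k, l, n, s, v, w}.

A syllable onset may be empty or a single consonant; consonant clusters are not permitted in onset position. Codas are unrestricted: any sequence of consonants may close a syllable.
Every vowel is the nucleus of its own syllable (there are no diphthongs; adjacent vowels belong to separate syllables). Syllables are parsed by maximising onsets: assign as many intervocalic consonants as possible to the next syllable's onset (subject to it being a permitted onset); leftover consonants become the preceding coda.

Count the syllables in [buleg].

2

The vowels are u, e — 2 nuclei, so 2 syllables.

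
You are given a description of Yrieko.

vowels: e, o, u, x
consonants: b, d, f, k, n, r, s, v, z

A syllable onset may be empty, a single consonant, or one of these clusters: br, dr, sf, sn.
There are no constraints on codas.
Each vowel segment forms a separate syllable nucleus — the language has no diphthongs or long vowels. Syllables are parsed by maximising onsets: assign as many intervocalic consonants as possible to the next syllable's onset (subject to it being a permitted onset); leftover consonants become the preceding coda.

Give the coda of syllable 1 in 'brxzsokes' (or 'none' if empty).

z

Nuclei (vowels): x, o, e → 3 syllables.
V1 /x/ – V2 /o/: /zs/; trying suffixes from longest down, /s/ is the first permitted one, so coda /z/ | onset /s/.
V2 /o/ – V3 /e/: /k/ → onset of the next syllable (single consonants are always licit onsets).
Syllabification: brxz.so.kes.
Syllable 1 is /brxz/: onset /br/, nucleus /x/, coda /z/.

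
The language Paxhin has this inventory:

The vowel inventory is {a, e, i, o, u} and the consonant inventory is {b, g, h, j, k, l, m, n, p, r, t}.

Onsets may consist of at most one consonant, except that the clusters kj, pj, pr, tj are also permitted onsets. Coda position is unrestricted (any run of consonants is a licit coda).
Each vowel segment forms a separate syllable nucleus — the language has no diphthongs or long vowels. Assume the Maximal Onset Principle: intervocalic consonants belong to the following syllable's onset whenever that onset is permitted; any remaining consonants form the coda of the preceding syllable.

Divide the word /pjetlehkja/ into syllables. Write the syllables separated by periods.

The vowels are e, e, a — 3 nuclei, so 3 syllables.
Between /e/ (V1) and /e/ (V2): /tl/; trying suffixes from longest down, /l/ is the first permitted one, so coda /t/ | onset /l/.
Between /e/ (V2) and /a/ (V3): /hkj/; trying suffixes from longest down, /kj/ is the first permitted one, so coda /h/ | onset /kj/.

pjet.leh.kja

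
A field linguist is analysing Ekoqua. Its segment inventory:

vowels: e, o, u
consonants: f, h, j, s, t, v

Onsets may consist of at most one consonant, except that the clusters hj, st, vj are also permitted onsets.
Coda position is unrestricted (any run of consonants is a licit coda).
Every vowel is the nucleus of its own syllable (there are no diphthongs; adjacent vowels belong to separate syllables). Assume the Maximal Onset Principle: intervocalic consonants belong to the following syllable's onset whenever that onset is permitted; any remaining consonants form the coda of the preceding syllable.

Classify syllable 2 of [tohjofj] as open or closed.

Nuclei (vowels): o, o → 2 syllables.
V1 /o/ – V2 /o/: /hj/ is a licit onset in full, so it all attaches to the next syllable.
Syllabification: to.hjofj.
Syllable 2 is /hjofj/ with coda /fj/, so it is closed.

closed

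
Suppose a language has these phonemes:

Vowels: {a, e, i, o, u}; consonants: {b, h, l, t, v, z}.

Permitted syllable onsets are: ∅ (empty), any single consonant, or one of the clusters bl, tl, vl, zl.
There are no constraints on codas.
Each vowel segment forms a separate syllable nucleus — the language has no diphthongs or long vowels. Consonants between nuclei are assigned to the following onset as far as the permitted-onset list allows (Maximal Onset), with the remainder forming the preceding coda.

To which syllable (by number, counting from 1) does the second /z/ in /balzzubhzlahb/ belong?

Vowels present: a, u, a; each is a nucleus, giving 3 syllables.
V1 /a/ – V2 /u/: /lzz/ splits as /lz/ + /z/ (/z/ is the longest suffix that is a licit onset).
V2 /u/ – V3 /a/: /bhzl/; trying suffixes from longest down, /zl/ is the first permitted one, so coda /bh/ | onset /zl/.
So the parse is balz.zubh.zlahb.
The second /z/ is in the onset of syllable 2 (/zubh/).

2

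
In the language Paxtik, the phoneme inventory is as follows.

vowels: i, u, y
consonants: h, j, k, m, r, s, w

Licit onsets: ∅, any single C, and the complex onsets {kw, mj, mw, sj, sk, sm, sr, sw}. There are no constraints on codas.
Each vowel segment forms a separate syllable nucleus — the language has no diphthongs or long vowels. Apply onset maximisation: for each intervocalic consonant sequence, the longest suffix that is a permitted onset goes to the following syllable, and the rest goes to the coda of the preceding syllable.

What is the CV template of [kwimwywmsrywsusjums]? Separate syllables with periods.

CCV.CCVCC.CCVC.CV.CCVCC

Nuclei (vowels): i, y, y, u, u → 5 syllables.
σ1/σ2 boundary: cluster /mw/ — /mw/ is itself a permitted onset, so the whole cluster goes right; preceding coda = ∅.
σ2/σ3 boundary: /wmsr/; trying suffixes from longest down, /sr/ is the first permitted one, so coda /wm/ | onset /sr/.
σ3/σ4 boundary: cluster /ws/ — the longest permitted-onset suffix is /s/; onset = /s/, preceding coda = /w/.
σ4/σ5 boundary: /sj/ is a licit onset in full, so it all attaches to the next syllable.
Result: kwi.mwywm.sryw.su.sjums.
Mapping each syllable to C/V: /kwi/ → CCV, /mwywm/ → CCVCC, /sryw/ → CCVC, /su/ → CV, /sjums/ → CCVCC.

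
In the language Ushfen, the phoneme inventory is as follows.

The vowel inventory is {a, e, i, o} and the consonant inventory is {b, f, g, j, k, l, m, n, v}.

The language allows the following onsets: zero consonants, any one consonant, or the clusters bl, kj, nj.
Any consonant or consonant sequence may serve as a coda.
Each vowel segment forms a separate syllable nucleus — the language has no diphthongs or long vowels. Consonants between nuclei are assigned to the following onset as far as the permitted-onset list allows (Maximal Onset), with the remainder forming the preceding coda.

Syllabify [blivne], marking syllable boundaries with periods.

bliv.ne

Nuclei (vowels): i, e → 2 syllables.
σ1/σ2 boundary: /vn/; trying suffixes from longest down, /n/ is the first permitted one, so coda /v/ | onset /n/.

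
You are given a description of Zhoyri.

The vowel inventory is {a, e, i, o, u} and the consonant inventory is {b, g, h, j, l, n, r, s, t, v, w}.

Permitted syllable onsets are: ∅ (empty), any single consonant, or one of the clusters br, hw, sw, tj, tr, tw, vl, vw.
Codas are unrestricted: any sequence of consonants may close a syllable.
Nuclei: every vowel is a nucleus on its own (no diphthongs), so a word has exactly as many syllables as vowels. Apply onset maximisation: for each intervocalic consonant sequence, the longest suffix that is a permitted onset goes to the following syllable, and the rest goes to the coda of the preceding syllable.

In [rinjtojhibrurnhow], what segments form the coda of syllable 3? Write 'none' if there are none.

none

Nuclei (vowels): i, o, i, u, o → 5 syllables.
/i…o/ gap (V1→V2): /njt/ splits as /nj/ + /t/ (/t/ is the longest suffix that is a licit onset).
/o…i/ gap (V2→V3): /jh/ splits as /j/ + /h/ (/h/ is the longest suffix that is a licit onset).
/i…u/ gap (V3→V4): cluster /br/ — /br/ is itself a permitted onset, so the whole cluster goes right; preceding coda = ∅.
/u…o/ gap (V4→V5): cluster /rnh/ — the longest permitted-onset suffix is /h/; onset = /h/, preceding coda = /rn/.
So the parse is rinj.toj.hi.brurn.how.
Syllable 3 is /hi/: onset /h/, nucleus /i/, coda ∅.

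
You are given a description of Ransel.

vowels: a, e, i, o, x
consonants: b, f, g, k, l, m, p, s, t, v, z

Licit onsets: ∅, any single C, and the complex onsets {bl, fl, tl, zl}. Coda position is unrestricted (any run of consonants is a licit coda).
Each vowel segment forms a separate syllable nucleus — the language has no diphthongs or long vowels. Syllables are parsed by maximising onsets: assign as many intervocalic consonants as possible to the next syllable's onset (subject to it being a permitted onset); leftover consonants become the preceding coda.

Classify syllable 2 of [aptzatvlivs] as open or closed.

Vowels present: a, a, i; each is a nucleus, giving 3 syllables.
/a…a/ gap (V1→V2): /ptz/; trying suffixes from longest down, /z/ is the first permitted one, so coda /pt/ | onset /z/.
/a…i/ gap (V2→V3): cluster /tvl/ — the longest permitted-onset suffix is /l/; onset = /l/, preceding coda = /tv/.
Putting it together: apt.zatv.livs.
Syllable 2 is /zatv/ with coda /tv/, so it is closed.

closed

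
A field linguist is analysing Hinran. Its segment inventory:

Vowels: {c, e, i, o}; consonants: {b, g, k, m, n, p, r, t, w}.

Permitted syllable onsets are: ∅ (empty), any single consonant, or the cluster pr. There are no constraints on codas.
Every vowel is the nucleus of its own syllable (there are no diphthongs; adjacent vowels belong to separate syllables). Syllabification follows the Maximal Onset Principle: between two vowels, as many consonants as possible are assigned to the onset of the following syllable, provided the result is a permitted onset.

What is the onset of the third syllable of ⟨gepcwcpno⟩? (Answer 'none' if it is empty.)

The vowels are e, c, c, o — 4 nuclei, so 4 syllables.
Between /e/ (V1) and /c/ (V2): /p/ → onset of the next syllable (single consonants are always licit onsets).
Between /c/ (V2) and /c/ (V3): /w/ is a single consonant, so it becomes the next onset.
Between /c/ (V3) and /o/ (V4): /pn/ — longest licit onset from the right is /n/, leaving /p/ as coda.
Putting it together: ge.pc.wcp.no.
Syllable 3 is /wcp/: onset /w/, nucleus /c/, coda /p/.

w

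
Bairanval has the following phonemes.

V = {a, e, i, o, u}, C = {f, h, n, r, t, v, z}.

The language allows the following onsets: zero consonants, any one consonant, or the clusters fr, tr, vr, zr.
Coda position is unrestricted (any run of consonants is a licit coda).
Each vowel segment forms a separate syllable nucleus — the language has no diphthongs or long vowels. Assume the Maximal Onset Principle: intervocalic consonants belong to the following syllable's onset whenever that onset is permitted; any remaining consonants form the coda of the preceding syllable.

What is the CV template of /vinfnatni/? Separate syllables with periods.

CVCC.CVC.CV

Nuclei (vowels): i, a, i → 3 syllables.
σ1/σ2 boundary: cluster /nfn/ — the longest permitted-onset suffix is /n/; onset = /n/, preceding coda = /nf/.
σ2/σ3 boundary: /tn/ — longest licit onset from the right is /n/, leaving /t/ as coda.
Result: vinf.nat.ni.
Mapping each syllable to C/V: /vinf/ → CVCC, /nat/ → CVC, /ni/ → CV.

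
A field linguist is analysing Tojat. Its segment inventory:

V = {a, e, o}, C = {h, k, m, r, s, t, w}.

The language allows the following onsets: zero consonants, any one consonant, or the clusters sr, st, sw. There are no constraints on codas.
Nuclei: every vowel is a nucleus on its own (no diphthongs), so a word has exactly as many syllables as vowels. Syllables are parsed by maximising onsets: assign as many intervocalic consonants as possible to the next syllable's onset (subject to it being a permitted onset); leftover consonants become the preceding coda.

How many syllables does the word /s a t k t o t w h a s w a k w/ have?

4

The vowels are a, o, a, a — 4 nuclei, so 4 syllables.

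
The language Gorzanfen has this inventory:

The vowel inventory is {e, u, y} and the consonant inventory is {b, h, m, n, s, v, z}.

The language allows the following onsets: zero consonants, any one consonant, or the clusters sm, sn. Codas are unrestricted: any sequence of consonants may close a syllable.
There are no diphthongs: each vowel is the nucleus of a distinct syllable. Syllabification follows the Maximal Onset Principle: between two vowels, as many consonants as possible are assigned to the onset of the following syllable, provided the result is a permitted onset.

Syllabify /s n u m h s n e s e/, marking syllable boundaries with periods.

snumh.sne.se

Nuclei (vowels): u, e, e → 3 syllables.
σ1/σ2 boundary: /mhsn/ splits as /mh/ + /sn/ (/sn/ is the longest suffix that is a licit onset).
σ2/σ3 boundary: /s/ is a single consonant, so it becomes the next onset.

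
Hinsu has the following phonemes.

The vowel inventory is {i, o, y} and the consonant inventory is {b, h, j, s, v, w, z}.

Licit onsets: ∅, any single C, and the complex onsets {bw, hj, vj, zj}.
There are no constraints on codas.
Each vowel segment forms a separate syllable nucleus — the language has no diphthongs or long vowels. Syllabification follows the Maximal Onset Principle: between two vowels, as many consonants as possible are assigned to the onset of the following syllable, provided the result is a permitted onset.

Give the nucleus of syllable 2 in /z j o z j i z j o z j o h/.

i

Vowels present: o, i, o, o; each is a nucleus, giving 4 syllables.
The second nucleus (vowel 2 from the left) is /i/.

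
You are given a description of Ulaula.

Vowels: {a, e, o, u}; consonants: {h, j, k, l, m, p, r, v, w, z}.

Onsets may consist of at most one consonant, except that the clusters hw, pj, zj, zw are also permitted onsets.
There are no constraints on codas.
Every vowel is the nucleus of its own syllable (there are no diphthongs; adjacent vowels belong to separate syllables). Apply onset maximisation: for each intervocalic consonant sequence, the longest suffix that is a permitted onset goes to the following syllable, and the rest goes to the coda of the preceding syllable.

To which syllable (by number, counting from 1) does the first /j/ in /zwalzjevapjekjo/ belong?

2

The vowels are a, e, a, e, o — 5 nuclei, so 5 syllables.
/a…e/ gap (V1→V2): cluster /lzj/ — the longest permitted-onset suffix is /zj/; onset = /zj/, preceding coda = /l/.
/e…a/ gap (V2→V3): /v/ → onset of the next syllable (single consonants are always licit onsets).
/a…e/ gap (V3→V4): /pj/ is a licit onset in full, so it all attaches to the next syllable.
/e…o/ gap (V4→V5): /kj/ splits as /k/ + /j/ (/j/ is the longest suffix that is a licit onset).
Putting it together: zwal.zje.va.pjek.jo.
The first /j/ is in the onset of syllable 2 (/zje/).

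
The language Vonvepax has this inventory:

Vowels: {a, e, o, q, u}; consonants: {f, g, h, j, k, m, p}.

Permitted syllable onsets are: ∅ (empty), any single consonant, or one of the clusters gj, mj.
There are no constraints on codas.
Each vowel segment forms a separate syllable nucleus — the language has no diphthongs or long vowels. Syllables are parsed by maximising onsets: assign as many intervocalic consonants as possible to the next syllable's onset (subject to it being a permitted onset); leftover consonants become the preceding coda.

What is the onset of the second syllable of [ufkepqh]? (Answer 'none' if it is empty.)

k

The vowels are u, e, q — 3 nuclei, so 3 syllables.
/u…e/ gap (V1→V2): cluster /fk/ — the longest permitted-onset suffix is /k/; onset = /k/, preceding coda = /f/.
/e…q/ gap (V2→V3): just /p/ — single C goes to the following onset.
So the parse is uf.ke.pqh.
Syllable 2 is /ke/: onset /k/, nucleus /e/, coda ∅.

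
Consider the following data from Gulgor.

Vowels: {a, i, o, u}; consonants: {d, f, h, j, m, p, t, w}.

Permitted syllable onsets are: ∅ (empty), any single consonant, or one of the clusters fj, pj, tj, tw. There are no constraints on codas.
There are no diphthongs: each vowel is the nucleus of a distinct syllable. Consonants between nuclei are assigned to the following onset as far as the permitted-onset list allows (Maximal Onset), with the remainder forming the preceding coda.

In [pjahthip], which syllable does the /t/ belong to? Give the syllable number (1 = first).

1

Vowels present: a, i; each is a nucleus, giving 2 syllables.
Between /a/ (V1) and /i/ (V2): /hth/ — longest licit onset from the right is /h/, leaving /ht/ as coda.
Result: pjaht.hip.
The /t/ is in the coda of syllable 1 (/pjaht/).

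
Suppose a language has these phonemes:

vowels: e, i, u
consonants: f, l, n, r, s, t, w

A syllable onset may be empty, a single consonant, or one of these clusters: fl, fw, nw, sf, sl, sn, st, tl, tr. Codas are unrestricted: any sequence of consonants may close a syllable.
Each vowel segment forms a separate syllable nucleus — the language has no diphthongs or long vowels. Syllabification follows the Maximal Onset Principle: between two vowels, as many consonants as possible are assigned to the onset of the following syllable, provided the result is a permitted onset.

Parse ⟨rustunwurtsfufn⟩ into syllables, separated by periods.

ru.stu.nwurt.sfufn

The vowels are u, u, u, u — 4 nuclei, so 4 syllables.
σ1/σ2 boundary: /st/ — entire cluster is a permitted onset → onset /st/, coda ∅.
σ2/σ3 boundary: /nw/ — entire cluster is a permitted onset → onset /nw/, coda ∅.
σ3/σ4 boundary: cluster /rtsf/ — the longest permitted-onset suffix is /sf/; onset = /sf/, preceding coda = /rt/.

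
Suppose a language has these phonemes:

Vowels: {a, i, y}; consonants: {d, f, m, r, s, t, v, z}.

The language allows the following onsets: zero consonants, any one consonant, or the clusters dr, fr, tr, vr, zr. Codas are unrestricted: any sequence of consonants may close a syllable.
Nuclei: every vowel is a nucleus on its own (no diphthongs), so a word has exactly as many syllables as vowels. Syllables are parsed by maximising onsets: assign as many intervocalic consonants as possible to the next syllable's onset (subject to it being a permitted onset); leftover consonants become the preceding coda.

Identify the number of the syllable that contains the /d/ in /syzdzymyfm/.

1

Vowels present: y, y, y; each is a nucleus, giving 3 syllables.
Between /y/ (V1) and /y/ (V2): cluster /zdz/ — the longest permitted-onset suffix is /z/; onset = /z/, preceding coda = /zd/.
Between /y/ (V2) and /y/ (V3): /m/ → onset of the next syllable (single consonants are always licit onsets).
Putting it together: syzd.zy.myfm.
The /d/ is in the coda of syllable 1 (/syzd/).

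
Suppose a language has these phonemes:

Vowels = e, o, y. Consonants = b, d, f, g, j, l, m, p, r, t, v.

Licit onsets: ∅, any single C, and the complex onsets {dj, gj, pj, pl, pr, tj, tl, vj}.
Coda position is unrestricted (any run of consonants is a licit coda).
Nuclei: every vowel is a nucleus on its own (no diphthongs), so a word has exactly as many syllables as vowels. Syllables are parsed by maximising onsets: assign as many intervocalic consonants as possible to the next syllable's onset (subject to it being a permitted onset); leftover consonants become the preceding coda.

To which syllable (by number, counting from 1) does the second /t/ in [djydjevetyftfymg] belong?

4

Vowels present: y, e, e, y, y; each is a nucleus, giving 5 syllables.
σ1/σ2 boundary: cluster /dj/ — /dj/ is itself a permitted onset, so the whole cluster goes right; preceding coda = ∅.
σ2/σ3 boundary: just /v/ — single C goes to the following onset.
σ3/σ4 boundary: /t/ is a single consonant, so it becomes the next onset.
σ4/σ5 boundary: /ftf/ — longest licit onset from the right is /f/, leaving /ft/ as coda.
Syllabification: djy.dje.ve.tyft.fymg.
The second /t/ is in the coda of syllable 4 (/tyft/).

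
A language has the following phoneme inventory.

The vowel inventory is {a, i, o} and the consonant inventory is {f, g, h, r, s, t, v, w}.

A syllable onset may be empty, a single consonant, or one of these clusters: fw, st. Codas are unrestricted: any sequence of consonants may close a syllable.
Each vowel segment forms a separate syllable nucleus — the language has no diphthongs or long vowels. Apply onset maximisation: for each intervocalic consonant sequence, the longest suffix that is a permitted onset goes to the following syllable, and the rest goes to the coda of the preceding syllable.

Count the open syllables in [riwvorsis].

The vowels are i, o, i — 3 nuclei, so 3 syllables.
σ1/σ2 boundary: cluster /wv/ — the longest permitted-onset suffix is /v/; onset = /v/, preceding coda = /w/.
σ2/σ3 boundary: /rs/; trying suffixes from longest down, /s/ is the first permitted one, so coda /r/ | onset /s/.
Syllabification: riw.vor.sis.
Classifying each syllable: /riw/ (closed), /vor/ (closed), /sis/ (closed).
Open syllables: 0.

0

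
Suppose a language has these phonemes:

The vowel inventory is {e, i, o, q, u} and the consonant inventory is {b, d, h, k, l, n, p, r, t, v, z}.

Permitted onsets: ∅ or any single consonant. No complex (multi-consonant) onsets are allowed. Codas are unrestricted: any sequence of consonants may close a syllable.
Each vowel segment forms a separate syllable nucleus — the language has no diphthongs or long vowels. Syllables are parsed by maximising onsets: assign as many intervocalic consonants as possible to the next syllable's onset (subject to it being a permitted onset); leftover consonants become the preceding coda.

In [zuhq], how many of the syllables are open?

2

Vowels present: u, q; each is a nucleus, giving 2 syllables.
Between /u/ (V1) and /q/ (V2): /h/ → onset of the next syllable (single consonants are always licit onsets).
Result: zu.hq.
Classifying each syllable: /zu/ (open), /hq/ (open).
Open syllables: 2.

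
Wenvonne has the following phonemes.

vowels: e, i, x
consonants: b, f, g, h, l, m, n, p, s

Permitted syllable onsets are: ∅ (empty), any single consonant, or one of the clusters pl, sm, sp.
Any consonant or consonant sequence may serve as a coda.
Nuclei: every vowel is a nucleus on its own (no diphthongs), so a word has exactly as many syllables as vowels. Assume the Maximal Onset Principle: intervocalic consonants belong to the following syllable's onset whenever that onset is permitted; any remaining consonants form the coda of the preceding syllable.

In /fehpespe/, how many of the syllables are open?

Nuclei (vowels): e, e, e → 3 syllables.
σ1/σ2 boundary: /hp/ — longest licit onset from the right is /p/, leaving /h/ as coda.
σ2/σ3 boundary: /sp/ — entire cluster is a permitted onset → onset /sp/, coda ∅.
Result: feh.pe.spe.
Classifying each syllable: /feh/ (closed), /pe/ (open), /spe/ (open).
Open syllables: 2.

2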